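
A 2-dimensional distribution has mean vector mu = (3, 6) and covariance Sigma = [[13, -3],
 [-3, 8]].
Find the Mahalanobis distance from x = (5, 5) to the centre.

Step 1 — centre the observation: (x - mu) = (2, -1).

Step 2 — invert Sigma. det(Sigma) = 13·8 - (-3)² = 95.
  Sigma^{-1} = (1/det) · [[d, -b], [-b, a]] = [[0.0842, 0.0316],
 [0.0316, 0.1368]].

Step 3 — form the quadratic (x - mu)^T · Sigma^{-1} · (x - mu):
  Sigma^{-1} · (x - mu) = (0.1368, -0.0737).
  (x - mu)^T · [Sigma^{-1} · (x - mu)] = (2)·(0.1368) + (-1)·(-0.0737) = 0.3474.

Step 4 — take square root: d = √(0.3474) ≈ 0.5894.

d(x, mu) = √(0.3474) ≈ 0.5894


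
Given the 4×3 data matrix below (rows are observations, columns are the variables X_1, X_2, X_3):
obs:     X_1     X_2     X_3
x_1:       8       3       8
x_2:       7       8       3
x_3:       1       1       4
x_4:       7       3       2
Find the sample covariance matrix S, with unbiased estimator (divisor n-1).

Step 1 — column means:
  mean(X_1) = (8 + 7 + 1 + 7) / 4 = 23/4 = 5.75
  mean(X_2) = (3 + 8 + 1 + 3) / 4 = 15/4 = 3.75
  mean(X_3) = (8 + 3 + 4 + 2) / 4 = 17/4 = 4.25

Step 2 — sample covariance S[i,j] = (1/(n-1)) · Σ_k (x_{k,i} - mean_i) · (x_{k,j} - mean_j), with n-1 = 3.
  S[X_1,X_1] = ((2.25)·(2.25) + (1.25)·(1.25) + (-4.75)·(-4.75) + (1.25)·(1.25)) / 3 = 30.75/3 = 10.25
  S[X_1,X_2] = ((2.25)·(-0.75) + (1.25)·(4.25) + (-4.75)·(-2.75) + (1.25)·(-0.75)) / 3 = 15.75/3 = 5.25
  S[X_1,X_3] = ((2.25)·(3.75) + (1.25)·(-1.25) + (-4.75)·(-0.25) + (1.25)·(-2.25)) / 3 = 5.25/3 = 1.75
  S[X_2,X_2] = ((-0.75)·(-0.75) + (4.25)·(4.25) + (-2.75)·(-2.75) + (-0.75)·(-0.75)) / 3 = 26.75/3 = 8.9167
  S[X_2,X_3] = ((-0.75)·(3.75) + (4.25)·(-1.25) + (-2.75)·(-0.25) + (-0.75)·(-2.25)) / 3 = -5.75/3 = -1.9167
  S[X_3,X_3] = ((3.75)·(3.75) + (-1.25)·(-1.25) + (-0.25)·(-0.25) + (-2.25)·(-2.25)) / 3 = 20.75/3 = 6.9167

S is symmetric (S[j,i] = S[i,j]). Assembling:

S = [[10.25, 5.25, 1.75],
 [5.25, 8.9167, -1.9167],
 [1.75, -1.9167, 6.9167]]


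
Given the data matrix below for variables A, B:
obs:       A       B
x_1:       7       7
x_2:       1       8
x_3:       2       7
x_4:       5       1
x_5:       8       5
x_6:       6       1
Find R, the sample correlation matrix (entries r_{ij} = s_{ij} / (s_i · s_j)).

Step 1 — column means:
  mean(A) = (7 + 1 + 2 + 5 + 8 + 6) / 6 = 29/6 = 4.8333
  mean(B) = (7 + 8 + 7 + 1 + 5 + 1) / 6 = 29/6 = 4.8333

Step 2 — sample variances and covariances s[i,j] = (1/(n-1)) · Σ_k (x_{k,i} - mean_i) · (x_{k,j} - mean_j), with n-1 = 5:
  s[A,A] = ((2.1667)·(2.1667) + (-3.8333)·(-3.8333) + (-2.8333)·(-2.8333) + (0.1667)·(0.1667) + (3.1667)·(3.1667) + (1.1667)·(1.1667)) / 5 = 38.8333/5 = 7.7667
  s[A,B] = ((2.1667)·(2.1667) + (-3.8333)·(3.1667) + (-2.8333)·(2.1667) + (0.1667)·(-3.8333) + (3.1667)·(0.1667) + (1.1667)·(-3.8333)) / 5 = -18.1667/5 = -3.6333
  s[B,B] = ((2.1667)·(2.1667) + (3.1667)·(3.1667) + (2.1667)·(2.1667) + (-3.8333)·(-3.8333) + (0.1667)·(0.1667) + (-3.8333)·(-3.8333)) / 5 = 48.8333/5 = 9.7667
  Sample standard deviations s_i = √(s[i,i]):
  s(A) = √(7.7667) = 2.7869
  s(B) = √(9.7667) = 3.1252

Step 3 — r_{ij} = s_{ij} / (s_i · s_j):
  r[A,A] = 1 (diagonal).
  r[A,B] = -3.6333 / (2.7869 · 3.1252) = -3.6333 / 8.7094 = -0.4172
  r[B,B] = 1 (diagonal).

R is symmetric with unit diagonal. Assembling:

R = [[1, -0.4172],
 [-0.4172, 1]]


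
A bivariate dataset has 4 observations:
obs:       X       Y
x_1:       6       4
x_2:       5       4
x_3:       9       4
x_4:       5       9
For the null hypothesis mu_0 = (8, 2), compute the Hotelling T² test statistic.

Step 1 — sample mean vector:
  mean(X) = (6 + 5 + 9 + 5) / 4 = 25/4 = 6.25
  mean(Y) = (4 + 4 + 4 + 9) / 4 = 21/4 = 5.25
  x̄ = (6.25, 5.25),  deviation x̄ - mu_0 = (6.25, 5.25) - (8, 2) = (-1.75, 3.25).

Step 2 — sample covariance matrix, S[i,j] = (1/(n-1)) · Σ_k (x_{k,i} - mean_i) · (x_{k,j} - mean_j), divisor n-1 = 3:
  S[X,X] = ((-0.25)·(-0.25) + (-1.25)·(-1.25) + (2.75)·(2.75) + (-1.25)·(-1.25)) / 3 = 10.75/3 = 3.5833
  S[X,Y] = ((-0.25)·(-1.25) + (-1.25)·(-1.25) + (2.75)·(-1.25) + (-1.25)·(3.75)) / 3 = -6.25/3 = -2.0833
  S[Y,Y] = ((-1.25)·(-1.25) + (-1.25)·(-1.25) + (-1.25)·(-1.25) + (3.75)·(3.75)) / 3 = 18.75/3 = 6.25
  S = [[3.5833, -2.0833],
 [-2.0833, 6.25]].

Step 3 — invert S. det(S) = 3.5833·6.25 - (-2.0833)² = 18.0556.
  S^{-1} = (1/det) · [[d, -b], [-b, a]] = [[0.3462, 0.1154],
 [0.1154, 0.1985]].

Step 4 — quadratic form (x̄ - mu_0)^T · S^{-1} · (x̄ - mu_0):
  S^{-1} · (x̄ - mu_0) = (-0.2308, 0.4431),
  (x̄ - mu_0)^T · [...] = (-1.75)·(-0.2308) + (3.25)·(0.4431) = 1.8438.

Step 5 — scale by n: T² = 4 · 1.8438 = 7.3754.

T² ≈ 7.3754


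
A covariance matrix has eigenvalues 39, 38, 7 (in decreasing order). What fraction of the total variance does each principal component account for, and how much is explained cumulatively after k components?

Step 1 — total variance = trace(Sigma) = Σ λ_i = 39 + 38 + 7 = 84.

Step 2 — fraction explained by component i = λ_i / Σ λ:
  PC1: 39/84 = 0.4643
  PC2: 38/84 = 0.4524
  PC3: 7/84 = 0.0833

Step 3 — cumulative fraction after k components = (λ_1 + ... + λ_k) / Σ λ:
  k = 1: 39/84 = 0.4643
  k = 2: (39 + 38)/84 = 77/84 = 0.9167
  k = 3: (39 + 38 + 7)/84 = 84/84 = 1

Summary (fraction, with percent):

explained: PC1 0.4643 (46.43%), PC2 0.4524 (45.24%), PC3 0.0833 (8.33%);  cumulative: 0.4643, 0.9167, 1


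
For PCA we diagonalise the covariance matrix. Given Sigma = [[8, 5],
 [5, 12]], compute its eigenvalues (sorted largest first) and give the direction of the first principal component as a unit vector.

Step 1 — characteristic polynomial of 2×2 Sigma:
  det(Sigma - λI) = λ² - trace · λ + det = 0.
  trace = 8 + 12 = 20, det = 8·12 - (5)² = 71.
Step 2 — discriminant:
  Δ = trace² - 4·det = 400 - 284 = 116.
Step 3 — eigenvalues:
  λ = (trace ± √Δ)/2 = (20 ± 10.7703)/2,
  λ_1 = 15.3852,  λ_2 = 4.6148.

Step 4 — unit eigenvector for λ_1: solve (Sigma - λ_1 I)v = 0. First row:
  (8 - 15.3852)·v_x + (5)·v_y = 0, i.e. (-7.3852)·v_x + (5)·v_y = 0,
  so v ∝ (b, λ_1 - a) = (5, 7.3852) = u.
  ||u|| = √((5)² + (7.3852)²) = √(79.5407) ≈ 8.9186,
  v_1 = u/||u|| ≈ (0.5606, 0.8281) (||v_1|| = 1).

λ_1 = 15.3852,  λ_2 = 4.6148;  v_1 ≈ (0.5606, 0.8281)


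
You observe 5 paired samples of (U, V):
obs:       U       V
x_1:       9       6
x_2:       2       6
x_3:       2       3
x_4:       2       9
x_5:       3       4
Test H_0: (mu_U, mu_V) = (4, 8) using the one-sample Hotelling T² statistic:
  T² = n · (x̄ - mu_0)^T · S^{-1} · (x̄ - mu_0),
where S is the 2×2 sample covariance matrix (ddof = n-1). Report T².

Step 1 — sample mean vector:
  mean(U) = (9 + 2 + 2 + 2 + 3) / 5 = 18/5 = 3.6
  mean(V) = (6 + 6 + 3 + 9 + 4) / 5 = 28/5 = 5.6
  x̄ = (3.6, 5.6),  deviation x̄ - mu_0 = (3.6, 5.6) - (4, 8) = (-0.4, -2.4).

Step 2 — sample covariance matrix, S[i,j] = (1/(n-1)) · Σ_k (x_{k,i} - mean_i) · (x_{k,j} - mean_j), divisor n-1 = 4:
  S[U,U] = ((5.4)·(5.4) + (-1.6)·(-1.6) + (-1.6)·(-1.6) + (-1.6)·(-1.6) + (-0.6)·(-0.6)) / 4 = 37.2/4 = 9.3
  S[U,V] = ((5.4)·(0.4) + (-1.6)·(0.4) + (-1.6)·(-2.6) + (-1.6)·(3.4) + (-0.6)·(-1.6)) / 4 = 1.2/4 = 0.3
  S[V,V] = ((0.4)·(0.4) + (0.4)·(0.4) + (-2.6)·(-2.6) + (3.4)·(3.4) + (-1.6)·(-1.6)) / 4 = 21.2/4 = 5.3
  S = [[9.3, 0.3],
 [0.3, 5.3]].

Step 3 — invert S. det(S) = 9.3·5.3 - (0.3)² = 49.2.
  S^{-1} = (1/det) · [[d, -b], [-b, a]] = [[0.1077, -0.0061],
 [-0.0061, 0.189]].

Step 4 — quadratic form (x̄ - mu_0)^T · S^{-1} · (x̄ - mu_0):
  S^{-1} · (x̄ - mu_0) = (-0.0285, -0.4512),
  (x̄ - mu_0)^T · [...] = (-0.4)·(-0.0285) + (-2.4)·(-0.4512) = 1.0943.

Step 5 — scale by n: T² = 5 · 1.0943 = 5.4715.

T² ≈ 5.4715


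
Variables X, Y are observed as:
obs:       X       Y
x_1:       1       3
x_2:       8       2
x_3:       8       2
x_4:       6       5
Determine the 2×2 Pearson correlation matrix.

Step 1 — column means:
  mean(X) = (1 + 8 + 8 + 6) / 4 = 23/4 = 5.75
  mean(Y) = (3 + 2 + 2 + 5) / 4 = 12/4 = 3

Step 2 — sample variances and covariances s[i,j] = (1/(n-1)) · Σ_k (x_{k,i} - mean_i) · (x_{k,j} - mean_j), with n-1 = 3:
  s[X,X] = ((-4.75)·(-4.75) + (2.25)·(2.25) + (2.25)·(2.25) + (0.25)·(0.25)) / 3 = 32.75/3 = 10.9167
  s[X,Y] = ((-4.75)·(0) + (2.25)·(-1) + (2.25)·(-1) + (0.25)·(2)) / 3 = -4/3 = -1.3333
  s[Y,Y] = ((0)·(0) + (-1)·(-1) + (-1)·(-1) + (2)·(2)) / 3 = 6/3 = 2
  Sample standard deviations s_i = √(s[i,i]):
  s(X) = √(10.9167) = 3.304
  s(Y) = √(2) = 1.4142

Step 3 — r_{ij} = s_{ij} / (s_i · s_j):
  r[X,X] = 1 (diagonal).
  r[X,Y] = -1.3333 / (3.304 · 1.4142) = -1.3333 / 4.6726 = -0.2854
  r[Y,Y] = 1 (diagonal).

R is symmetric with unit diagonal. Assembling:

R = [[1, -0.2854],
 [-0.2854, 1]]


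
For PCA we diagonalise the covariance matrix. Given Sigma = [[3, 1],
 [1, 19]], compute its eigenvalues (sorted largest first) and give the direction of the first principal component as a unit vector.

Step 1 — characteristic polynomial of 2×2 Sigma:
  det(Sigma - λI) = λ² - trace · λ + det = 0.
  trace = 3 + 19 = 22, det = 3·19 - (1)² = 56.
Step 2 — discriminant:
  Δ = trace² - 4·det = 484 - 224 = 260.
Step 3 — eigenvalues:
  λ = (trace ± √Δ)/2 = (22 ± 16.1245)/2,
  λ_1 = 19.0623,  λ_2 = 2.9377.

Step 4 — unit eigenvector for λ_1: solve (Sigma - λ_1 I)v = 0. First row:
  (3 - 19.0623)·v_x + (1)·v_y = 0, i.e. (-16.0623)·v_x + (1)·v_y = 0,
  so v ∝ (b, λ_1 - a) = (1, 16.0623) = u.
  ||u|| = √((1)² + (16.0623)²) = √(258.9961) ≈ 16.0934,
  v_1 = u/||u|| ≈ (0.0621, 0.9981) (||v_1|| = 1).

λ_1 = 19.0623,  λ_2 = 2.9377;  v_1 ≈ (0.0621, 0.9981)


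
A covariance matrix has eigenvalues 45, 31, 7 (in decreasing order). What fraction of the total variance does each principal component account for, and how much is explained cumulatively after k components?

Step 1 — total variance = trace(Sigma) = Σ λ_i = 45 + 31 + 7 = 83.

Step 2 — fraction explained by component i = λ_i / Σ λ:
  PC1: 45/83 = 0.5422
  PC2: 31/83 = 0.3735
  PC3: 7/83 = 0.0843

Step 3 — cumulative fraction after k components = (λ_1 + ... + λ_k) / Σ λ:
  k = 1: 45/83 = 0.5422
  k = 2: (45 + 31)/83 = 76/83 = 0.9157
  k = 3: (45 + 31 + 7)/83 = 83/83 = 1

Summary (fraction, with percent):

explained: PC1 0.5422 (54.22%), PC2 0.3735 (37.35%), PC3 0.0843 (8.43%);  cumulative: 0.5422, 0.9157, 1


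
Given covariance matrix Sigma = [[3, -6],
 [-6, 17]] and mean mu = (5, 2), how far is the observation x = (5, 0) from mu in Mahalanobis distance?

Step 1 — centre the observation: (x - mu) = (0, -2).

Step 2 — invert Sigma. det(Sigma) = 3·17 - (-6)² = 15.
  Sigma^{-1} = (1/det) · [[d, -b], [-b, a]] = [[1.1333, 0.4],
 [0.4, 0.2]].

Step 3 — form the quadratic (x - mu)^T · Sigma^{-1} · (x - mu):
  Sigma^{-1} · (x - mu) = (-0.8, -0.4).
  (x - mu)^T · [Sigma^{-1} · (x - mu)] = (0)·(-0.8) + (-2)·(-0.4) = 0.8.

Step 4 — take square root: d = √(0.8) ≈ 0.8944.

d(x, mu) = √(0.8) ≈ 0.8944


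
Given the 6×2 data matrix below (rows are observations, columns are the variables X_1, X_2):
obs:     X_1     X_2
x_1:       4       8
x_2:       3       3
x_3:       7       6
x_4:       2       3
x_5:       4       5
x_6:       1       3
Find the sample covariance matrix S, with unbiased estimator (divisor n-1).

Step 1 — column means:
  mean(X_1) = (4 + 3 + 7 + 2 + 4 + 1) / 6 = 21/6 = 3.5
  mean(X_2) = (8 + 3 + 6 + 3 + 5 + 3) / 6 = 28/6 = 4.6667

Step 2 — sample covariance S[i,j] = (1/(n-1)) · Σ_k (x_{k,i} - mean_i) · (x_{k,j} - mean_j), with n-1 = 5.
  S[X_1,X_1] = ((0.5)·(0.5) + (-0.5)·(-0.5) + (3.5)·(3.5) + (-1.5)·(-1.5) + (0.5)·(0.5) + (-2.5)·(-2.5)) / 5 = 21.5/5 = 4.3
  S[X_1,X_2] = ((0.5)·(3.3333) + (-0.5)·(-1.6667) + (3.5)·(1.3333) + (-1.5)·(-1.6667) + (0.5)·(0.3333) + (-2.5)·(-1.6667)) / 5 = 14/5 = 2.8
  S[X_2,X_2] = ((3.3333)·(3.3333) + (-1.6667)·(-1.6667) + (1.3333)·(1.3333) + (-1.6667)·(-1.6667) + (0.3333)·(0.3333) + (-1.6667)·(-1.6667)) / 5 = 21.3333/5 = 4.2667

S is symmetric (S[j,i] = S[i,j]). Assembling:

S = [[4.3, 2.8],
 [2.8, 4.2667]]


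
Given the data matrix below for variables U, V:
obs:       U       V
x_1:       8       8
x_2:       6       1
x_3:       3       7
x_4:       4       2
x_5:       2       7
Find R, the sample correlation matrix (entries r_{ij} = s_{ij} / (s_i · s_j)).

Step 1 — column means:
  mean(U) = (8 + 6 + 3 + 4 + 2) / 5 = 23/5 = 4.6
  mean(V) = (8 + 1 + 7 + 2 + 7) / 5 = 25/5 = 5

Step 2 — sample variances and covariances s[i,j] = (1/(n-1)) · Σ_k (x_{k,i} - mean_i) · (x_{k,j} - mean_j), with n-1 = 4:
  s[U,U] = ((3.4)·(3.4) + (1.4)·(1.4) + (-1.6)·(-1.6) + (-0.6)·(-0.6) + (-2.6)·(-2.6)) / 4 = 23.2/4 = 5.8
  s[U,V] = ((3.4)·(3) + (1.4)·(-4) + (-1.6)·(2) + (-0.6)·(-3) + (-2.6)·(2)) / 4 = -2/4 = -0.5
  s[V,V] = ((3)·(3) + (-4)·(-4) + (2)·(2) + (-3)·(-3) + (2)·(2)) / 4 = 42/4 = 10.5
  Sample standard deviations s_i = √(s[i,i]):
  s(U) = √(5.8) = 2.4083
  s(V) = √(10.5) = 3.2404

Step 3 — r_{ij} = s_{ij} / (s_i · s_j):
  r[U,U] = 1 (diagonal).
  r[U,V] = -0.5 / (2.4083 · 3.2404) = -0.5 / 7.8038 = -0.0641
  r[V,V] = 1 (diagonal).

R is symmetric with unit diagonal. Assembling:

R = [[1, -0.0641],
 [-0.0641, 1]]


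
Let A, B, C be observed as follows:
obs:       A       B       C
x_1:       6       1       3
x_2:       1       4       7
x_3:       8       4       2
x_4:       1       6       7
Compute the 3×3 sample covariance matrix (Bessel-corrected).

Step 1 — column means:
  mean(A) = (6 + 1 + 8 + 1) / 4 = 16/4 = 4
  mean(B) = (1 + 4 + 4 + 6) / 4 = 15/4 = 3.75
  mean(C) = (3 + 7 + 2 + 7) / 4 = 19/4 = 4.75

Step 2 — sample covariance S[i,j] = (1/(n-1)) · Σ_k (x_{k,i} - mean_i) · (x_{k,j} - mean_j), with n-1 = 3.
  S[A,A] = ((2)·(2) + (-3)·(-3) + (4)·(4) + (-3)·(-3)) / 3 = 38/3 = 12.6667
  S[A,B] = ((2)·(-2.75) + (-3)·(0.25) + (4)·(0.25) + (-3)·(2.25)) / 3 = -12/3 = -4
  S[A,C] = ((2)·(-1.75) + (-3)·(2.25) + (4)·(-2.75) + (-3)·(2.25)) / 3 = -28/3 = -9.3333
  S[B,B] = ((-2.75)·(-2.75) + (0.25)·(0.25) + (0.25)·(0.25) + (2.25)·(2.25)) / 3 = 12.75/3 = 4.25
  S[B,C] = ((-2.75)·(-1.75) + (0.25)·(2.25) + (0.25)·(-2.75) + (2.25)·(2.25)) / 3 = 9.75/3 = 3.25
  S[C,C] = ((-1.75)·(-1.75) + (2.25)·(2.25) + (-2.75)·(-2.75) + (2.25)·(2.25)) / 3 = 20.75/3 = 6.9167

S is symmetric (S[j,i] = S[i,j]). Assembling:

S = [[12.6667, -4, -9.3333],
 [-4, 4.25, 3.25],
 [-9.3333, 3.25, 6.9167]]


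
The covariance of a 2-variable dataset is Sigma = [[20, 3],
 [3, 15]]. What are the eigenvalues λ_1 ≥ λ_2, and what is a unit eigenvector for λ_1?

Step 1 — characteristic polynomial of 2×2 Sigma:
  det(Sigma - λI) = λ² - trace · λ + det = 0.
  trace = 20 + 15 = 35, det = 20·15 - (3)² = 291.
Step 2 — discriminant:
  Δ = trace² - 4·det = 1225 - 1164 = 61.
Step 3 — eigenvalues:
  λ = (trace ± √Δ)/2 = (35 ± 7.8102)/2,
  λ_1 = 21.4051,  λ_2 = 13.5949.

Step 4 — unit eigenvector for λ_1: solve (Sigma - λ_1 I)v = 0. First row:
  (20 - 21.4051)·v_x + (3)·v_y = 0, i.e. (-1.4051)·v_x + (3)·v_y = 0,
  so v ∝ (b, λ_1 - a) = (3, 1.4051) = u.
  ||u|| = √((3)² + (1.4051)²) = √(10.9744) ≈ 3.3128,
  v_1 = u/||u|| ≈ (0.9056, 0.4242) (||v_1|| = 1).

λ_1 = 21.4051,  λ_2 = 13.5949;  v_1 ≈ (0.9056, 0.4242)


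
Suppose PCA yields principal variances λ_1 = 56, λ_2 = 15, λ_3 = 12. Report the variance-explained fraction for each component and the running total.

Step 1 — total variance = trace(Sigma) = Σ λ_i = 56 + 15 + 12 = 83.

Step 2 — fraction explained by component i = λ_i / Σ λ:
  PC1: 56/83 = 0.6747
  PC2: 15/83 = 0.1807
  PC3: 12/83 = 0.1446

Step 3 — cumulative fraction after k components = (λ_1 + ... + λ_k) / Σ λ:
  k = 1: 56/83 = 0.6747
  k = 2: (56 + 15)/83 = 71/83 = 0.8554
  k = 3: (56 + 15 + 12)/83 = 83/83 = 1

Summary (fraction, with percent):

explained: PC1 0.6747 (67.47%), PC2 0.1807 (18.07%), PC3 0.1446 (14.46%);  cumulative: 0.6747, 0.8554, 1


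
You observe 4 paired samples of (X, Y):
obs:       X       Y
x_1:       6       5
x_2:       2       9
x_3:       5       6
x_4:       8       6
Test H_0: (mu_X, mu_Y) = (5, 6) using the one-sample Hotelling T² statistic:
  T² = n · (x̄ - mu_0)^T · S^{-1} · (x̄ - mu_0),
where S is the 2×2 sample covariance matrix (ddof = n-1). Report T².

Step 1 — sample mean vector:
  mean(X) = (6 + 2 + 5 + 8) / 4 = 21/4 = 5.25
  mean(Y) = (5 + 9 + 6 + 6) / 4 = 26/4 = 6.5
  x̄ = (5.25, 6.5),  deviation x̄ - mu_0 = (5.25, 6.5) - (5, 6) = (0.25, 0.5).

Step 2 — sample covariance matrix, S[i,j] = (1/(n-1)) · Σ_k (x_{k,i} - mean_i) · (x_{k,j} - mean_j), divisor n-1 = 3:
  S[X,X] = ((0.75)·(0.75) + (-3.25)·(-3.25) + (-0.25)·(-0.25) + (2.75)·(2.75)) / 3 = 18.75/3 = 6.25
  S[X,Y] = ((0.75)·(-1.5) + (-3.25)·(2.5) + (-0.25)·(-0.5) + (2.75)·(-0.5)) / 3 = -10.5/3 = -3.5
  S[Y,Y] = ((-1.5)·(-1.5) + (2.5)·(2.5) + (-0.5)·(-0.5) + (-0.5)·(-0.5)) / 3 = 9/3 = 3
  S = [[6.25, -3.5],
 [-3.5, 3]].

Step 3 — invert S. det(S) = 6.25·3 - (-3.5)² = 6.5.
  S^{-1} = (1/det) · [[d, -b], [-b, a]] = [[0.4615, 0.5385],
 [0.5385, 0.9615]].

Step 4 — quadratic form (x̄ - mu_0)^T · S^{-1} · (x̄ - mu_0):
  S^{-1} · (x̄ - mu_0) = (0.3846, 0.6154),
  (x̄ - mu_0)^T · [...] = (0.25)·(0.3846) + (0.5)·(0.6154) = 0.4038.

Step 5 — scale by n: T² = 4 · 0.4038 = 1.6154.

T² ≈ 1.6154


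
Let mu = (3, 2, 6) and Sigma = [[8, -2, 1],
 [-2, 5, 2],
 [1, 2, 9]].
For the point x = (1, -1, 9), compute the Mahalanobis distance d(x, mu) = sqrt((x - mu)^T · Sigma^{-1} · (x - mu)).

Step 1 — centre the observation: (x - mu) = (-2, -3, 3).

Step 2 — invert Sigma (cofactor / det for 3×3, or solve directly):
  Sigma^{-1} = [[0.147, 0.0717, -0.0323],
 [0.0717, 0.2545, -0.0645],
 [-0.0323, -0.0645, 0.129]].

Step 3 — form the quadratic (x - mu)^T · Sigma^{-1} · (x - mu):
  Sigma^{-1} · (x - mu) = (-0.6057, -1.1004, 0.6452).
  (x - mu)^T · [Sigma^{-1} · (x - mu)] = (-2)·(-0.6057) + (-3)·(-1.1004) + (3)·(0.6452) = 6.448.

Step 4 — take square root: d = √(6.448) ≈ 2.5393.

d(x, mu) = √(6.448) ≈ 2.5393


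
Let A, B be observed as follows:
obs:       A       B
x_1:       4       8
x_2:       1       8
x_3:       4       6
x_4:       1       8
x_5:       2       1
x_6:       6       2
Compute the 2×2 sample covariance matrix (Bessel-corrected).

Step 1 — column means:
  mean(A) = (4 + 1 + 4 + 1 + 2 + 6) / 6 = 18/6 = 3
  mean(B) = (8 + 8 + 6 + 8 + 1 + 2) / 6 = 33/6 = 5.5

Step 2 — sample covariance S[i,j] = (1/(n-1)) · Σ_k (x_{k,i} - mean_i) · (x_{k,j} - mean_j), with n-1 = 5.
  S[A,A] = ((1)·(1) + (-2)·(-2) + (1)·(1) + (-2)·(-2) + (-1)·(-1) + (3)·(3)) / 5 = 20/5 = 4
  S[A,B] = ((1)·(2.5) + (-2)·(2.5) + (1)·(0.5) + (-2)·(2.5) + (-1)·(-4.5) + (3)·(-3.5)) / 5 = -13/5 = -2.6
  S[B,B] = ((2.5)·(2.5) + (2.5)·(2.5) + (0.5)·(0.5) + (2.5)·(2.5) + (-4.5)·(-4.5) + (-3.5)·(-3.5)) / 5 = 51.5/5 = 10.3

S is symmetric (S[j,i] = S[i,j]). Assembling:

S = [[4, -2.6],
 [-2.6, 10.3]]


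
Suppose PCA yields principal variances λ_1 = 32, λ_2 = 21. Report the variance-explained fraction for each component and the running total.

Step 1 — total variance = trace(Sigma) = Σ λ_i = 32 + 21 = 53.

Step 2 — fraction explained by component i = λ_i / Σ λ:
  PC1: 32/53 = 0.6038
  PC2: 21/53 = 0.3962

Step 3 — cumulative fraction after k components = (λ_1 + ... + λ_k) / Σ λ:
  k = 1: 32/53 = 0.6038
  k = 2: (32 + 21)/53 = 53/53 = 1

Summary (fraction, with percent):

explained: PC1 0.6038 (60.38%), PC2 0.3962 (39.62%);  cumulative: 0.6038, 1


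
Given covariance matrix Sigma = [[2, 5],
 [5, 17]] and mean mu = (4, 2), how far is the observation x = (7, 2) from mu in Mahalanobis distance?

Step 1 — centre the observation: (x - mu) = (3, 0).

Step 2 — invert Sigma. det(Sigma) = 2·17 - (5)² = 9.
  Sigma^{-1} = (1/det) · [[d, -b], [-b, a]] = [[1.8889, -0.5556],
 [-0.5556, 0.2222]].

Step 3 — form the quadratic (x - mu)^T · Sigma^{-1} · (x - mu):
  Sigma^{-1} · (x - mu) = (5.6667, -1.6667).
  (x - mu)^T · [Sigma^{-1} · (x - mu)] = (3)·(5.6667) + (0)·(-1.6667) = 17.

Step 4 — take square root: d = √(17) ≈ 4.1231.

d(x, mu) = √(17) ≈ 4.1231


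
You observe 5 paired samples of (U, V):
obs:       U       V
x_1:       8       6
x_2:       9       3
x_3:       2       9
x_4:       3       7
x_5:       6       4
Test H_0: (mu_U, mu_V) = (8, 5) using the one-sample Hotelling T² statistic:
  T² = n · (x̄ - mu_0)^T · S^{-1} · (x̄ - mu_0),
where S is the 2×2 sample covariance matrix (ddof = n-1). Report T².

Step 1 — sample mean vector:
  mean(U) = (8 + 9 + 2 + 3 + 6) / 5 = 28/5 = 5.6
  mean(V) = (6 + 3 + 9 + 7 + 4) / 5 = 29/5 = 5.8
  x̄ = (5.6, 5.8),  deviation x̄ - mu_0 = (5.6, 5.8) - (8, 5) = (-2.4, 0.8).

Step 2 — sample covariance matrix, S[i,j] = (1/(n-1)) · Σ_k (x_{k,i} - mean_i) · (x_{k,j} - mean_j), divisor n-1 = 4:
  S[U,U] = ((2.4)·(2.4) + (3.4)·(3.4) + (-3.6)·(-3.6) + (-2.6)·(-2.6) + (0.4)·(0.4)) / 4 = 37.2/4 = 9.3
  S[U,V] = ((2.4)·(0.2) + (3.4)·(-2.8) + (-3.6)·(3.2) + (-2.6)·(1.2) + (0.4)·(-1.8)) / 4 = -24.4/4 = -6.1
  S[V,V] = ((0.2)·(0.2) + (-2.8)·(-2.8) + (3.2)·(3.2) + (1.2)·(1.2) + (-1.8)·(-1.8)) / 4 = 22.8/4 = 5.7
  S = [[9.3, -6.1],
 [-6.1, 5.7]].

Step 3 — invert S. det(S) = 9.3·5.7 - (-6.1)² = 15.8.
  S^{-1} = (1/det) · [[d, -b], [-b, a]] = [[0.3608, 0.3861],
 [0.3861, 0.5886]].

Step 4 — quadratic form (x̄ - mu_0)^T · S^{-1} · (x̄ - mu_0):
  S^{-1} · (x̄ - mu_0) = (-0.557, -0.4557),
  (x̄ - mu_0)^T · [...] = (-2.4)·(-0.557) + (0.8)·(-0.4557) = 0.9722.

Step 5 — scale by n: T² = 5 · 0.9722 = 4.8608.

T² ≈ 4.8608


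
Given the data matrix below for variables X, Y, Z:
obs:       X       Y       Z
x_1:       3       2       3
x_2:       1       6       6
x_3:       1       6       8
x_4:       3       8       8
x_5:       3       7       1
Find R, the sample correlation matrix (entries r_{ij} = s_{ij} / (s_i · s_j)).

Step 1 — column means:
  mean(X) = (3 + 1 + 1 + 3 + 3) / 5 = 11/5 = 2.2
  mean(Y) = (2 + 6 + 6 + 8 + 7) / 5 = 29/5 = 5.8
  mean(Z) = (3 + 6 + 8 + 8 + 1) / 5 = 26/5 = 5.2

Step 2 — sample variances and covariances s[i,j] = (1/(n-1)) · Σ_k (x_{k,i} - mean_i) · (x_{k,j} - mean_j), with n-1 = 4:
  s[X,X] = ((0.8)·(0.8) + (-1.2)·(-1.2) + (-1.2)·(-1.2) + (0.8)·(0.8) + (0.8)·(0.8)) / 4 = 4.8/4 = 1.2
  s[X,Y] = ((0.8)·(-3.8) + (-1.2)·(0.2) + (-1.2)·(0.2) + (0.8)·(2.2) + (0.8)·(1.2)) / 4 = -0.8/4 = -0.2
  s[X,Z] = ((0.8)·(-2.2) + (-1.2)·(0.8) + (-1.2)·(2.8) + (0.8)·(2.8) + (0.8)·(-4.2)) / 4 = -7.2/4 = -1.8
  s[Y,Y] = ((-3.8)·(-3.8) + (0.2)·(0.2) + (0.2)·(0.2) + (2.2)·(2.2) + (1.2)·(1.2)) / 4 = 20.8/4 = 5.2
  s[Y,Z] = ((-3.8)·(-2.2) + (0.2)·(0.8) + (0.2)·(2.8) + (2.2)·(2.8) + (1.2)·(-4.2)) / 4 = 10.2/4 = 2.55
  s[Z,Z] = ((-2.2)·(-2.2) + (0.8)·(0.8) + (2.8)·(2.8) + (2.8)·(2.8) + (-4.2)·(-4.2)) / 4 = 38.8/4 = 9.7
  Sample standard deviations s_i = √(s[i,i]):
  s(X) = √(1.2) = 1.0954
  s(Y) = √(5.2) = 2.2804
  s(Z) = √(9.7) = 3.1145

Step 3 — r_{ij} = s_{ij} / (s_i · s_j):
  r[X,X] = 1 (diagonal).
  r[X,Y] = -0.2 / (1.0954 · 2.2804) = -0.2 / 2.498 = -0.0801
  r[X,Z] = -1.8 / (1.0954 · 3.1145) = -1.8 / 3.4117 = -0.5276
  r[Y,Y] = 1 (diagonal).
  r[Y,Z] = 2.55 / (2.2804 · 3.1145) = 2.55 / 7.1021 = 0.359
  r[Z,Z] = 1 (diagonal).

R is symmetric with unit diagonal. Assembling:

R = [[1, -0.0801, -0.5276],
 [-0.0801, 1, 0.359],
 [-0.5276, 0.359, 1]]


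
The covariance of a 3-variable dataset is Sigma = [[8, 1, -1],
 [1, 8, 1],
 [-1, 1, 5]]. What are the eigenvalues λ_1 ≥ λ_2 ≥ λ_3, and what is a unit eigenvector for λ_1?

Step 1 — characteristic polynomial p(λ) = det(λI - Sigma) = λ³ - tr·λ² + c_1·λ - det, where tr = trace, c_1 = sum of the principal 2×2 minors, det = det(Sigma):
  tr = 8 + 8 + 5 = 21,
  c_1 = (8·8 - (1)²) + (8·5 - (-1)²) + (8·5 - (1)²) = 63 + 39 + 39 = 141,
  det = 8·(8·5 - (1)²) - (1)·((1)·5 - (1)·(-1)) + (-1)·((1)·(1) - 8·(-1)) = 8·(39) - (1)·(6) + (-1)·(9) = 297.
  So p(λ) = λ³ - 21λ² + 141λ - 297.
Step 2 — look for an integer root (rational root theorem: any rational root is an integer divisor of 297). Testing λ = 9:
  p(9) = 729 - 1701 + 1269 - 297 = 0  ✓
  Dividing out (λ - 9): p(λ) = (λ - 9)(λ² - 12λ + 33).
Step 3 — remaining eigenvalues from the quadratic λ² - 12λ + 33 = 0:
  Δ = 12² - 4·33 = 144 - 132 = 12,  λ = (12 ± √12)/2 = (12 ± 3.4641)/2 ≈ 7.7321 or 4.2679.
  Sorted: λ_1 = 9,  λ_2 = 7.7321,  λ_3 = 4.2679  (check: sum = 21 = tr ✓).

Step 4 — unit eigenvector for λ_1 = 9: v spans the null space of (Sigma - λ_1 I), whose rows are
  r_1 = (-1, 1, -1),  r_2 = (1, -1, 1),  r_3 = (-1, 1, -4).
  v is orthogonal to every row, so take v ∝ r_1 × r_3 = ((1)·(-4) - (-1)·(1), (-1)·(-1) - (-1)·(-4), (-1)·(1) - (1)·(-1)) = (-3, -3, 0).
  Rescale (divide by 3; multiply by -1 so the first nonzero entry is positive): u = (1, 1, 0).
  ||u|| = √((1)² + (1)² + (0)²) = √(2) ≈ 1.4142,  v_1 = u/||u|| ≈ (0.7071, 0.7071, 0) (||v_1|| = 1).

λ_1 = 9,  λ_2 = 7.7321,  λ_3 = 4.2679;  v_1 ≈ (0.7071, 0.7071, 0)


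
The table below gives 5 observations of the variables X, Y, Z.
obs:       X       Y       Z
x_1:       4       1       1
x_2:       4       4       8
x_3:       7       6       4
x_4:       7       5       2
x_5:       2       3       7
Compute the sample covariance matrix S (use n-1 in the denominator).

Step 1 — column means:
  mean(X) = (4 + 4 + 7 + 7 + 2) / 5 = 24/5 = 4.8
  mean(Y) = (1 + 4 + 6 + 5 + 3) / 5 = 19/5 = 3.8
  mean(Z) = (1 + 8 + 4 + 2 + 7) / 5 = 22/5 = 4.4

Step 2 — sample covariance S[i,j] = (1/(n-1)) · Σ_k (x_{k,i} - mean_i) · (x_{k,j} - mean_j), with n-1 = 4.
  S[X,X] = ((-0.8)·(-0.8) + (-0.8)·(-0.8) + (2.2)·(2.2) + (2.2)·(2.2) + (-2.8)·(-2.8)) / 4 = 18.8/4 = 4.7
  S[X,Y] = ((-0.8)·(-2.8) + (-0.8)·(0.2) + (2.2)·(2.2) + (2.2)·(1.2) + (-2.8)·(-0.8)) / 4 = 11.8/4 = 2.95
  S[X,Z] = ((-0.8)·(-3.4) + (-0.8)·(3.6) + (2.2)·(-0.4) + (2.2)·(-2.4) + (-2.8)·(2.6)) / 4 = -13.6/4 = -3.4
  S[Y,Y] = ((-2.8)·(-2.8) + (0.2)·(0.2) + (2.2)·(2.2) + (1.2)·(1.2) + (-0.8)·(-0.8)) / 4 = 14.8/4 = 3.7
  S[Y,Z] = ((-2.8)·(-3.4) + (0.2)·(3.6) + (2.2)·(-0.4) + (1.2)·(-2.4) + (-0.8)·(2.6)) / 4 = 4.4/4 = 1.1
  S[Z,Z] = ((-3.4)·(-3.4) + (3.6)·(3.6) + (-0.4)·(-0.4) + (-2.4)·(-2.4) + (2.6)·(2.6)) / 4 = 37.2/4 = 9.3

S is symmetric (S[j,i] = S[i,j]). Assembling:

S = [[4.7, 2.95, -3.4],
 [2.95, 3.7, 1.1],
 [-3.4, 1.1, 9.3]]


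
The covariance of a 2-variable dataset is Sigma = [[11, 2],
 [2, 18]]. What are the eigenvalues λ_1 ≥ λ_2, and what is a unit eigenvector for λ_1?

Step 1 — characteristic polynomial of 2×2 Sigma:
  det(Sigma - λI) = λ² - trace · λ + det = 0.
  trace = 11 + 18 = 29, det = 11·18 - (2)² = 194.
Step 2 — discriminant:
  Δ = trace² - 4·det = 841 - 776 = 65.
Step 3 — eigenvalues:
  λ = (trace ± √Δ)/2 = (29 ± 8.0623)/2,
  λ_1 = 18.5311,  λ_2 = 10.4689.

Step 4 — unit eigenvector for λ_1: solve (Sigma - λ_1 I)v = 0. First row:
  (11 - 18.5311)·v_x + (2)·v_y = 0, i.e. (-7.5311)·v_x + (2)·v_y = 0,
  so v ∝ (b, λ_1 - a) = (2, 7.5311) = u.
  ||u|| = √((2)² + (7.5311)²) = √(60.7179) ≈ 7.7922,
  v_1 = u/||u|| ≈ (0.2567, 0.9665) (||v_1|| = 1).

λ_1 = 18.5311,  λ_2 = 10.4689;  v_1 ≈ (0.2567, 0.9665)


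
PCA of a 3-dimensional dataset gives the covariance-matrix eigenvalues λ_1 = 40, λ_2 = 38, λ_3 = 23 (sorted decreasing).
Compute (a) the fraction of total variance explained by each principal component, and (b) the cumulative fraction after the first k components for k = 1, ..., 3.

Step 1 — total variance = trace(Sigma) = Σ λ_i = 40 + 38 + 23 = 101.

Step 2 — fraction explained by component i = λ_i / Σ λ:
  PC1: 40/101 = 0.396
  PC2: 38/101 = 0.3762
  PC3: 23/101 = 0.2277

Step 3 — cumulative fraction after k components = (λ_1 + ... + λ_k) / Σ λ:
  k = 1: 40/101 = 0.396
  k = 2: (40 + 38)/101 = 78/101 = 0.7723
  k = 3: (40 + 38 + 23)/101 = 101/101 = 1

Summary (fraction, with percent):

explained: PC1 0.396 (39.6%), PC2 0.3762 (37.62%), PC3 0.2277 (22.77%);  cumulative: 0.396, 0.7723, 1


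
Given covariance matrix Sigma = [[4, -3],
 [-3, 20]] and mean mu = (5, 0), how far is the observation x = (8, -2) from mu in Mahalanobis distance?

Step 1 — centre the observation: (x - mu) = (3, -2).

Step 2 — invert Sigma. det(Sigma) = 4·20 - (-3)² = 71.
  Sigma^{-1} = (1/det) · [[d, -b], [-b, a]] = [[0.2817, 0.0423],
 [0.0423, 0.0563]].

Step 3 — form the quadratic (x - mu)^T · Sigma^{-1} · (x - mu):
  Sigma^{-1} · (x - mu) = (0.7606, 0.0141).
  (x - mu)^T · [Sigma^{-1} · (x - mu)] = (3)·(0.7606) + (-2)·(0.0141) = 2.2535.

Step 4 — take square root: d = √(2.2535) ≈ 1.5012.

d(x, mu) = √(2.2535) ≈ 1.5012


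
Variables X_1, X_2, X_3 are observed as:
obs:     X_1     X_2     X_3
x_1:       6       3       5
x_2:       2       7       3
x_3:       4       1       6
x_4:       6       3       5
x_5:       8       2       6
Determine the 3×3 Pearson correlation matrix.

Step 1 — column means:
  mean(X_1) = (6 + 2 + 4 + 6 + 8) / 5 = 26/5 = 5.2
  mean(X_2) = (3 + 7 + 1 + 3 + 2) / 5 = 16/5 = 3.2
  mean(X_3) = (5 + 3 + 6 + 5 + 6) / 5 = 25/5 = 5

Step 2 — sample variances and covariances s[i,j] = (1/(n-1)) · Σ_k (x_{k,i} - mean_i) · (x_{k,j} - mean_j), with n-1 = 4:
  s[X_1,X_1] = ((0.8)·(0.8) + (-3.2)·(-3.2) + (-1.2)·(-1.2) + (0.8)·(0.8) + (2.8)·(2.8)) / 4 = 20.8/4 = 5.2
  s[X_1,X_2] = ((0.8)·(-0.2) + (-3.2)·(3.8) + (-1.2)·(-2.2) + (0.8)·(-0.2) + (2.8)·(-1.2)) / 4 = -13.2/4 = -3.3
  s[X_1,X_3] = ((0.8)·(0) + (-3.2)·(-2) + (-1.2)·(1) + (0.8)·(0) + (2.8)·(1)) / 4 = 8/4 = 2
  s[X_2,X_2] = ((-0.2)·(-0.2) + (3.8)·(3.8) + (-2.2)·(-2.2) + (-0.2)·(-0.2) + (-1.2)·(-1.2)) / 4 = 20.8/4 = 5.2
  s[X_2,X_3] = ((-0.2)·(0) + (3.8)·(-2) + (-2.2)·(1) + (-0.2)·(0) + (-1.2)·(1)) / 4 = -11/4 = -2.75
  s[X_3,X_3] = ((0)·(0) + (-2)·(-2) + (1)·(1) + (0)·(0) + (1)·(1)) / 4 = 6/4 = 1.5
  Sample standard deviations s_i = √(s[i,i]):
  s(X_1) = √(5.2) = 2.2804
  s(X_2) = √(5.2) = 2.2804
  s(X_3) = √(1.5) = 1.2247

Step 3 — r_{ij} = s_{ij} / (s_i · s_j):
  r[X_1,X_1] = 1 (diagonal).
  r[X_1,X_2] = -3.3 / (2.2804 · 2.2804) = -3.3 / 5.2 = -0.6346
  r[X_1,X_3] = 2 / (2.2804 · 1.2247) = 2 / 2.7928 = 0.7161
  r[X_2,X_2] = 1 (diagonal).
  r[X_2,X_3] = -2.75 / (2.2804 · 1.2247) = -2.75 / 2.7928 = -0.9847
  r[X_3,X_3] = 1 (diagonal).

R is symmetric with unit diagonal. Assembling:

R = [[1, -0.6346, 0.7161],
 [-0.6346, 1, -0.9847],
 [0.7161, -0.9847, 1]]


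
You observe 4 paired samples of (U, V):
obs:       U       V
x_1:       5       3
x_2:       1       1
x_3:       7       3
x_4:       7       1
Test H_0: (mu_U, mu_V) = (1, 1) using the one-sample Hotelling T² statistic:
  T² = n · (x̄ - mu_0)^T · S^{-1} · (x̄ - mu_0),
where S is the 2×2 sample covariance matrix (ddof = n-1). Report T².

Step 1 — sample mean vector:
  mean(U) = (5 + 1 + 7 + 7) / 4 = 20/4 = 5
  mean(V) = (3 + 1 + 3 + 1) / 4 = 8/4 = 2
  x̄ = (5, 2),  deviation x̄ - mu_0 = (5, 2) - (1, 1) = (4, 1).

Step 2 — sample covariance matrix, S[i,j] = (1/(n-1)) · Σ_k (x_{k,i} - mean_i) · (x_{k,j} - mean_j), divisor n-1 = 3:
  S[U,U] = ((0)·(0) + (-4)·(-4) + (2)·(2) + (2)·(2)) / 3 = 24/3 = 8
  S[U,V] = ((0)·(1) + (-4)·(-1) + (2)·(1) + (2)·(-1)) / 3 = 4/3 = 1.3333
  S[V,V] = ((1)·(1) + (-1)·(-1) + (1)·(1) + (-1)·(-1)) / 3 = 4/3 = 1.3333
  S = [[8, 1.3333],
 [1.3333, 1.3333]].

Step 3 — invert S. det(S) = 8·1.3333 - (1.3333)² = 8.8889.
  S^{-1} = (1/det) · [[d, -b], [-b, a]] = [[0.15, -0.15],
 [-0.15, 0.9]].

Step 4 — quadratic form (x̄ - mu_0)^T · S^{-1} · (x̄ - mu_0):
  S^{-1} · (x̄ - mu_0) = (0.45, 0.3),
  (x̄ - mu_0)^T · [...] = (4)·(0.45) + (1)·(0.3) = 2.1.

Step 5 — scale by n: T² = 4 · 2.1 = 8.4.

T² ≈ 8.4


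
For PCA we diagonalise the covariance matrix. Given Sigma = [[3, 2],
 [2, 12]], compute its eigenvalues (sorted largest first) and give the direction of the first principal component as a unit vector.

Step 1 — characteristic polynomial of 2×2 Sigma:
  det(Sigma - λI) = λ² - trace · λ + det = 0.
  trace = 3 + 12 = 15, det = 3·12 - (2)² = 32.
Step 2 — discriminant:
  Δ = trace² - 4·det = 225 - 128 = 97.
Step 3 — eigenvalues:
  λ = (trace ± √Δ)/2 = (15 ± 9.8489)/2,
  λ_1 = 12.4244,  λ_2 = 2.5756.

Step 4 — unit eigenvector for λ_1: solve (Sigma - λ_1 I)v = 0. First row:
  (3 - 12.4244)·v_x + (2)·v_y = 0, i.e. (-9.4244)·v_x + (2)·v_y = 0,
  so v ∝ (b, λ_1 - a) = (2, 9.4244) = u.
  ||u|| = √((2)² + (9.4244)²) = √(92.8199) ≈ 9.6343,
  v_1 = u/||u|| ≈ (0.2076, 0.9782) (||v_1|| = 1).

λ_1 = 12.4244,  λ_2 = 2.5756;  v_1 ≈ (0.2076, 0.9782)


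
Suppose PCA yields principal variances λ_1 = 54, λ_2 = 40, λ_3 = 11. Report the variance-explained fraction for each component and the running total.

Step 1 — total variance = trace(Sigma) = Σ λ_i = 54 + 40 + 11 = 105.

Step 2 — fraction explained by component i = λ_i / Σ λ:
  PC1: 54/105 = 0.5143
  PC2: 40/105 = 0.381
  PC3: 11/105 = 0.1048

Step 3 — cumulative fraction after k components = (λ_1 + ... + λ_k) / Σ λ:
  k = 1: 54/105 = 0.5143
  k = 2: (54 + 40)/105 = 94/105 = 0.8952
  k = 3: (54 + 40 + 11)/105 = 105/105 = 1

Summary (fraction, with percent):

explained: PC1 0.5143 (51.43%), PC2 0.381 (38.1%), PC3 0.1048 (10.48%);  cumulative: 0.5143, 0.8952, 1


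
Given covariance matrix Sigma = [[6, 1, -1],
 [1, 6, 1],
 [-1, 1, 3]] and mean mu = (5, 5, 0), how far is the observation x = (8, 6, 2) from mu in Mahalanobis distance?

Step 1 — centre the observation: (x - mu) = (3, 1, 2).

Step 2 — invert Sigma (cofactor / det for 3×3, or solve directly):
  Sigma^{-1} = [[0.1868, -0.044, 0.0769],
 [-0.044, 0.1868, -0.0769],
 [0.0769, -0.0769, 0.3846]].

Step 3 — form the quadratic (x - mu)^T · Sigma^{-1} · (x - mu):
  Sigma^{-1} · (x - mu) = (0.6703, -0.0989, 0.9231).
  (x - mu)^T · [Sigma^{-1} · (x - mu)] = (3)·(0.6703) + (1)·(-0.0989) + (2)·(0.9231) = 3.7582.

Step 4 — take square root: d = √(3.7582) ≈ 1.9386.

d(x, mu) = √(3.7582) ≈ 1.9386


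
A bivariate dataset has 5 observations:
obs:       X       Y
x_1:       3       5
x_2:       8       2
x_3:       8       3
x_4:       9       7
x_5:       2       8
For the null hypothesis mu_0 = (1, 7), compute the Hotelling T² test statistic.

Step 1 — sample mean vector:
  mean(X) = (3 + 8 + 8 + 9 + 2) / 5 = 30/5 = 6
  mean(Y) = (5 + 2 + 3 + 7 + 8) / 5 = 25/5 = 5
  x̄ = (6, 5),  deviation x̄ - mu_0 = (6, 5) - (1, 7) = (5, -2).

Step 2 — sample covariance matrix, S[i,j] = (1/(n-1)) · Σ_k (x_{k,i} - mean_i) · (x_{k,j} - mean_j), divisor n-1 = 4:
  S[X,X] = ((-3)·(-3) + (2)·(2) + (2)·(2) + (3)·(3) + (-4)·(-4)) / 4 = 42/4 = 10.5
  S[X,Y] = ((-3)·(0) + (2)·(-3) + (2)·(-2) + (3)·(2) + (-4)·(3)) / 4 = -16/4 = -4
  S[Y,Y] = ((0)·(0) + (-3)·(-3) + (-2)·(-2) + (2)·(2) + (3)·(3)) / 4 = 26/4 = 6.5
  S = [[10.5, -4],
 [-4, 6.5]].

Step 3 — invert S. det(S) = 10.5·6.5 - (-4)² = 52.25.
  S^{-1} = (1/det) · [[d, -b], [-b, a]] = [[0.1244, 0.0766],
 [0.0766, 0.201]].

Step 4 — quadratic form (x̄ - mu_0)^T · S^{-1} · (x̄ - mu_0):
  S^{-1} · (x̄ - mu_0) = (0.4689, -0.0191),
  (x̄ - mu_0)^T · [...] = (5)·(0.4689) + (-2)·(-0.0191) = 2.3828.

Step 5 — scale by n: T² = 5 · 2.3828 = 11.9139.

T² ≈ 11.9139


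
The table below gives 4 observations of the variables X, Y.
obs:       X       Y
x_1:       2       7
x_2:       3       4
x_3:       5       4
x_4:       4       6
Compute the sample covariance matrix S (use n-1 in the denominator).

Step 1 — column means:
  mean(X) = (2 + 3 + 5 + 4) / 4 = 14/4 = 3.5
  mean(Y) = (7 + 4 + 4 + 6) / 4 = 21/4 = 5.25

Step 2 — sample covariance S[i,j] = (1/(n-1)) · Σ_k (x_{k,i} - mean_i) · (x_{k,j} - mean_j), with n-1 = 3.
  S[X,X] = ((-1.5)·(-1.5) + (-0.5)·(-0.5) + (1.5)·(1.5) + (0.5)·(0.5)) / 3 = 5/3 = 1.6667
  S[X,Y] = ((-1.5)·(1.75) + (-0.5)·(-1.25) + (1.5)·(-1.25) + (0.5)·(0.75)) / 3 = -3.5/3 = -1.1667
  S[Y,Y] = ((1.75)·(1.75) + (-1.25)·(-1.25) + (-1.25)·(-1.25) + (0.75)·(0.75)) / 3 = 6.75/3 = 2.25

S is symmetric (S[j,i] = S[i,j]). Assembling:

S = [[1.6667, -1.1667],
 [-1.1667, 2.25]]


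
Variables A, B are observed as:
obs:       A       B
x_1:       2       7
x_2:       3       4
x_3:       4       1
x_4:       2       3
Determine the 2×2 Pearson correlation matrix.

Step 1 — column means:
  mean(A) = (2 + 3 + 4 + 2) / 4 = 11/4 = 2.75
  mean(B) = (7 + 4 + 1 + 3) / 4 = 15/4 = 3.75

Step 2 — sample variances and covariances s[i,j] = (1/(n-1)) · Σ_k (x_{k,i} - mean_i) · (x_{k,j} - mean_j), with n-1 = 3:
  s[A,A] = ((-0.75)·(-0.75) + (0.25)·(0.25) + (1.25)·(1.25) + (-0.75)·(-0.75)) / 3 = 2.75/3 = 0.9167
  s[A,B] = ((-0.75)·(3.25) + (0.25)·(0.25) + (1.25)·(-2.75) + (-0.75)·(-0.75)) / 3 = -5.25/3 = -1.75
  s[B,B] = ((3.25)·(3.25) + (0.25)·(0.25) + (-2.75)·(-2.75) + (-0.75)·(-0.75)) / 3 = 18.75/3 = 6.25
  Sample standard deviations s_i = √(s[i,i]):
  s(A) = √(0.9167) = 0.9574
  s(B) = √(6.25) = 2.5

Step 3 — r_{ij} = s_{ij} / (s_i · s_j):
  r[A,A] = 1 (diagonal).
  r[A,B] = -1.75 / (0.9574 · 2.5) = -1.75 / 2.3936 = -0.7311
  r[B,B] = 1 (diagonal).

R is symmetric with unit diagonal. Assembling:

R = [[1, -0.7311],
 [-0.7311, 1]]


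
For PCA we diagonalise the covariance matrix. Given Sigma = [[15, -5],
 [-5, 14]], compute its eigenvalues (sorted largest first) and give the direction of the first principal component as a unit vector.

Step 1 — characteristic polynomial of 2×2 Sigma:
  det(Sigma - λI) = λ² - trace · λ + det = 0.
  trace = 15 + 14 = 29, det = 15·14 - (-5)² = 185.
Step 2 — discriminant:
  Δ = trace² - 4·det = 841 - 740 = 101.
Step 3 — eigenvalues:
  λ = (trace ± √Δ)/2 = (29 ± 10.0499)/2,
  λ_1 = 19.5249,  λ_2 = 9.4751.

Step 4 — unit eigenvector for λ_1: solve (Sigma - λ_1 I)v = 0. First row:
  (15 - 19.5249)·v_x + (-5)·v_y = 0, i.e. (-4.5249)·v_x + (-5)·v_y = 0,
  so v ∝ (b, λ_1 - a) = (-5, 4.5249); multiply by -1 so the first entry is positive: u = (5, -4.5249).
  ||u|| = √((5)² + (-4.5249)²) = √(45.4751) ≈ 6.7435,
  v_1 = u/||u|| ≈ (0.7415, -0.671) (||v_1|| = 1).

λ_1 = 19.5249,  λ_2 = 9.4751;  v_1 ≈ (0.7415, -0.671)


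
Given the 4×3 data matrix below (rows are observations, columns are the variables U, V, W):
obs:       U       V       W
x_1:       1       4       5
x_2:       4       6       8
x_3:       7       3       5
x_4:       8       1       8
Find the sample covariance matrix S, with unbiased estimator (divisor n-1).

Step 1 — column means:
  mean(U) = (1 + 4 + 7 + 8) / 4 = 20/4 = 5
  mean(V) = (4 + 6 + 3 + 1) / 4 = 14/4 = 3.5
  mean(W) = (5 + 8 + 5 + 8) / 4 = 26/4 = 6.5

Step 2 — sample covariance S[i,j] = (1/(n-1)) · Σ_k (x_{k,i} - mean_i) · (x_{k,j} - mean_j), with n-1 = 3.
  S[U,U] = ((-4)·(-4) + (-1)·(-1) + (2)·(2) + (3)·(3)) / 3 = 30/3 = 10
  S[U,V] = ((-4)·(0.5) + (-1)·(2.5) + (2)·(-0.5) + (3)·(-2.5)) / 3 = -13/3 = -4.3333
  S[U,W] = ((-4)·(-1.5) + (-1)·(1.5) + (2)·(-1.5) + (3)·(1.5)) / 3 = 6/3 = 2
  S[V,V] = ((0.5)·(0.5) + (2.5)·(2.5) + (-0.5)·(-0.5) + (-2.5)·(-2.5)) / 3 = 13/3 = 4.3333
  S[V,W] = ((0.5)·(-1.5) + (2.5)·(1.5) + (-0.5)·(-1.5) + (-2.5)·(1.5)) / 3 = 0/3 = 0
  S[W,W] = ((-1.5)·(-1.5) + (1.5)·(1.5) + (-1.5)·(-1.5) + (1.5)·(1.5)) / 3 = 9/3 = 3

S is symmetric (S[j,i] = S[i,j]). Assembling:

S = [[10, -4.3333, 2],
 [-4.3333, 4.3333, 0],
 [2, 0, 3]]


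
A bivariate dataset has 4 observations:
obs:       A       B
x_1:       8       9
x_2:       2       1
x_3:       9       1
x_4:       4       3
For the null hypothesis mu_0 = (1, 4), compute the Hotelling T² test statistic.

Step 1 — sample mean vector:
  mean(A) = (8 + 2 + 9 + 4) / 4 = 23/4 = 5.75
  mean(B) = (9 + 1 + 1 + 3) / 4 = 14/4 = 3.5
  x̄ = (5.75, 3.5),  deviation x̄ - mu_0 = (5.75, 3.5) - (1, 4) = (4.75, -0.5).

Step 2 — sample covariance matrix, S[i,j] = (1/(n-1)) · Σ_k (x_{k,i} - mean_i) · (x_{k,j} - mean_j), divisor n-1 = 3:
  S[A,A] = ((2.25)·(2.25) + (-3.75)·(-3.75) + (3.25)·(3.25) + (-1.75)·(-1.75)) / 3 = 32.75/3 = 10.9167
  S[A,B] = ((2.25)·(5.5) + (-3.75)·(-2.5) + (3.25)·(-2.5) + (-1.75)·(-0.5)) / 3 = 14.5/3 = 4.8333
  S[B,B] = ((5.5)·(5.5) + (-2.5)·(-2.5) + (-2.5)·(-2.5) + (-0.5)·(-0.5)) / 3 = 43/3 = 14.3333
  S = [[10.9167, 4.8333],
 [4.8333, 14.3333]].

Step 3 — invert S. det(S) = 10.9167·14.3333 - (4.8333)² = 133.1111.
  S^{-1} = (1/det) · [[d, -b], [-b, a]] = [[0.1077, -0.0363],
 [-0.0363, 0.082]].

Step 4 — quadratic form (x̄ - mu_0)^T · S^{-1} · (x̄ - mu_0):
  S^{-1} · (x̄ - mu_0) = (0.5296, -0.2135),
  (x̄ - mu_0)^T · [...] = (4.75)·(0.5296) + (-0.5)·(-0.2135) = 2.6225.

Step 5 — scale by n: T² = 4 · 2.6225 = 10.49.

T² ≈ 10.49
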